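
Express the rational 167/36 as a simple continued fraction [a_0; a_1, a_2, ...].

[4; 1, 1, 1, 3, 3]

Run the Euclidean algorithm on 167 and 36; the successive quotients are the partial quotients a_0, a_1, ... (each step inverts the fractional part left over by the previous one):
  167 = 4*36 + 23, so a_0 = 4.
  36 = 1*23 + 13, so a_1 = 1.
  23 = 1*13 + 10, so a_2 = 1.
  13 = 1*10 + 3, so a_3 = 1.
  10 = 3*3 + 1, so a_4 = 3.
  3 = 3*1 + 0, so a_5 = 3.
The remainder reaches 0 after 6 divisions, so the expansion has 6 partial quotients, read off in order.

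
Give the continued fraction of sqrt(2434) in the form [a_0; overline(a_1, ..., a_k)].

Write x_i = (sqrt(2434) + m_i)/d_i with (m_0, d_0) = (0, 1). a_0 = floor(sqrt(2434)) = 49, since 49^2 = 2401 <= 2434 < 2500 = 50^2.
Iterate m_{i+1} = d_i*a_i - m_i, d_{i+1} = (2434 - m_{i+1}^2)/d_i, a_{i+1} = floor((a_0 + m_{i+1})/d_{i+1}):
  m_1 = 1*49 - 0 = 49, d_1 = (2434 - 49^2)/1 = 33/1 = 33, a_1 = floor((49 + 49)/33) = 2.
  m_2 = 33*2 - 49 = 17, d_2 = (2434 - 17^2)/33 = 2145/33 = 65, a_2 = floor((49 + 17)/65) = 1.
  m_3 = 65*1 - 17 = 48, d_3 = (2434 - 48^2)/65 = 130/65 = 2, a_3 = floor((49 + 48)/2) = 48.
  m_4 = 2*48 - 48 = 48, d_4 = (2434 - 48^2)/2 = 130/2 = 65, a_4 = floor((49 + 48)/65) = 1.
  m_5 = 65*1 - 48 = 17, d_5 = (2434 - 17^2)/65 = 2145/65 = 33, a_5 = floor((49 + 17)/33) = 2.
  m_6 = 33*2 - 17 = 49, d_6 = (2434 - 49^2)/33 = 33/33 = 1, a_6 = floor((49 + 49)/1) = 98.
  m_7 = 1*98 - 49 = 49, d_7 = (2434 - 49^2)/1 = 33/1 = 33: (m_7, d_7) = (m_1, d_1) = (49, 33), so from here the quotients repeat a_1, ..., a_6; the period length is 6.
Hence the expansion of sqrt(2434) is a_0 = 49 followed by the repeating block 2, 1, 48, 1, 2, 98 (period 6).

[49; overline(2, 1, 48, 1, 2, 98)]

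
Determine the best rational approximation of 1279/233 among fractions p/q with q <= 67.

258/47

Expand x = 1279/233 as a continued fraction with the Euclidean algorithm:
  1279 = 5*233 + 114, so a_0 = 5.
  233 = 2*114 + 5, so a_1 = 2.
  114 = 22*5 + 4, so a_2 = 22.
  5 = 1*4 + 1, so a_3 = 1.
  4 = 4*1 + 0, so a_4 = 4.
so x = [5; 2, 22, 1, 4].
Convergents (p_i = a_i*p_{i-1} + p_{i-2}, q_i = a_i*q_{i-1} + q_{i-2} with p_{-2}=0, p_{-1}=1, q_{-2}=1, q_{-1}=0), until the denominator exceeds 67:
  i=0: a_0=5, p_0 = 5*1 + 0 = 5, q_0 = 5*0 + 1 = 1.
  i=1: a_1=2, p_1 = 2*5 + 1 = 11, q_1 = 2*1 + 0 = 2.
  i=2: a_2=22, p_2 = 22*11 + 5 = 247, q_2 = 22*2 + 1 = 45.
  i=3: a_3=1, p_3 = 1*247 + 11 = 258, q_3 = 1*45 + 2 = 47.
  i=4: a_4=4, p_4 = 4*258 + 247 = 1279, q_4 = 4*47 + 45 = 233.
q_4 = 233 > 67, so the last convergent with denominator <= 67 is p_3/q_3 = 258/47.
The closest fraction with denominator <= 67 is either p_3/q_3 or the intermediate fraction (k*p_3 + p_2)/(k*q_3 + q_2) with the largest k >= 1 whose denominator stays <= 67; these approach x as k grows, and every other convergent or intermediate fraction in range is farther away.
Largest k: floor((67 - q_2)/q_3) = floor((67 - 45)/47) = 0.
Since k = 0, no intermediate fraction beyond p_3/q_3 has denominator <= 67, so the convergent 258/47 is the closest (its error is |1279*47 - 258*233|/(233*47) = 1/10951).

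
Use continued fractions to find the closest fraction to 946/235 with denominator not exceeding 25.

101/25

Expand x = 946/235 as a continued fraction with the Euclidean algorithm:
  946 = 4*235 + 6, so a_0 = 4.
  235 = 39*6 + 1, so a_1 = 39.
  6 = 6*1 + 0, so a_2 = 6.
so x = [4; 39, 6].
Convergents (p_i = a_i*p_{i-1} + p_{i-2}, q_i = a_i*q_{i-1} + q_{i-2} with p_{-2}=0, p_{-1}=1, q_{-2}=1, q_{-1}=0), until the denominator exceeds 25:
  i=0: a_0=4, p_0 = 4*1 + 0 = 4, q_0 = 4*0 + 1 = 1.
  i=1: a_1=39, p_1 = 39*4 + 1 = 157, q_1 = 39*1 + 0 = 39.
q_1 = 39 > 25, so the last convergent with denominator <= 25 is p_0/q_0 = 4/1.
The closest fraction with denominator <= 25 is either p_0/q_0 or the intermediate fraction (k*p_0 + p_{-1})/(k*q_0 + q_{-1}) with the largest k >= 1 whose denominator stays <= 25; these approach x as k grows, and every other convergent or intermediate fraction in range is farther away.
Largest k: floor((25 - q_{-1})/q_0) = floor((25 - 0)/1) = 25 (using the seeds p_{-1} = 1, q_{-1} = 0).
That gives (25*4 + 1)/(25*1 + 0) = 101/25.
Compare the errors: |x - 4/1| = |946*1 - 4*235|/(235*1) = 6/235, and |x - 101/25| = |946*25 - 101*235|/(235*25) = 85/5875.
Cross-multiplying, 85*235 = 19975 < 35250 = 6*5875, so 85/5875 is smaller: the intermediate fraction 101/25 is closer to x than 4/1.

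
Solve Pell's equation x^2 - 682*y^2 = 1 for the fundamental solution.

(x, y) = (1197901, 45870)

First expand sqrt(682) as a continued fraction. With x_i = (sqrt(682) + m_i)/d_i and (m_0, d_0) = (0, 1): a_0 = floor(sqrt(682)) = 26, since 26^2 = 676 <= 682 < 729 = 27^2.
Iterate m_{i+1} = d_i*a_i - m_i, d_{i+1} = (682 - m_{i+1}^2)/d_i, a_{i+1} = floor((a_0 + m_{i+1})/d_{i+1}):
  m_1 = 1*26 - 0 = 26, d_1 = (682 - 26^2)/1 = 6/1 = 6, a_1 = floor((26 + 26)/6) = 8.
  m_2 = 6*8 - 26 = 22, d_2 = (682 - 22^2)/6 = 198/6 = 33, a_2 = floor((26 + 22)/33) = 1.
  m_3 = 33*1 - 22 = 11, d_3 = (682 - 11^2)/33 = 561/33 = 17, a_3 = floor((26 + 11)/17) = 2.
  m_4 = 17*2 - 11 = 23, d_4 = (682 - 23^2)/17 = 153/17 = 9, a_4 = floor((26 + 23)/9) = 5.
  m_5 = 9*5 - 23 = 22, d_5 = (682 - 22^2)/9 = 198/9 = 22, a_5 = floor((26 + 22)/22) = 2.
  m_6 = 22*2 - 22 = 22, d_6 = (682 - 22^2)/22 = 198/22 = 9, a_6 = floor((26 + 22)/9) = 5.
  m_7 = 9*5 - 22 = 23, d_7 = (682 - 23^2)/9 = 153/9 = 17, a_7 = floor((26 + 23)/17) = 2.
  m_8 = 17*2 - 23 = 11, d_8 = (682 - 11^2)/17 = 561/17 = 33, a_8 = floor((26 + 11)/33) = 1.
  m_9 = 33*1 - 11 = 22, d_9 = (682 - 22^2)/33 = 198/33 = 6, a_9 = floor((26 + 22)/6) = 8.
  m_10 = 6*8 - 22 = 26, d_10 = (682 - 26^2)/6 = 6/6 = 1, a_10 = floor((26 + 26)/1) = 52.
  m_11 = 1*52 - 26 = 26, d_11 = (682 - 26^2)/1 = 6/1 = 6: (m_11, d_11) = (m_1, d_1) = (26, 6), so from here the quotients repeat a_1, ..., a_10; the period length is 10.
So sqrt(682) = [26; (8, 1, 2, 5, 2, 5, 2, 1, 8, 52)] with period length k = 10.
k is even, so the fundamental solution of x^2 - 682y^2 = 1 is (p_{k-1}, q_{k-1}) = (p_9, q_9); compute convergents through index 9.
Convergents (p_i = a_i*p_{i-1} + p_{i-2}, q_i = a_i*q_{i-1} + q_{i-2} with p_{-2}=0, p_{-1}=1, q_{-2}=1, q_{-1}=0):
  i=0: a_0=26, p_0 = 26*1 + 0 = 26, q_0 = 26*0 + 1 = 1.
  i=1: a_1=8, p_1 = 8*26 + 1 = 209, q_1 = 8*1 + 0 = 8.
  i=2: a_2=1, p_2 = 1*209 + 26 = 235, q_2 = 1*8 + 1 = 9.
  i=3: a_3=2, p_3 = 2*235 + 209 = 679, q_3 = 2*9 + 8 = 26.
  i=4: a_4=5, p_4 = 5*679 + 235 = 3630, q_4 = 5*26 + 9 = 139.
  i=5: a_5=2, p_5 = 2*3630 + 679 = 7939, q_5 = 2*139 + 26 = 304.
  i=6: a_6=5, p_6 = 5*7939 + 3630 = 43325, q_6 = 5*304 + 139 = 1659.
  i=7: a_7=2, p_7 = 2*43325 + 7939 = 94589, q_7 = 2*1659 + 304 = 3622.
  i=8: a_8=1, p_8 = 1*94589 + 43325 = 137914, q_8 = 1*3622 + 1659 = 5281.
  i=9: a_9=8, p_9 = 8*137914 + 94589 = 1197901, q_9 = 8*5281 + 3622 = 45870.
Check: 1197901^2 - 682*45870^2 = 1434966805801 - 1434966805800 = 1, so (x, y) = (1197901, 45870) solves the equation, and by the theorem it is the least positive solution.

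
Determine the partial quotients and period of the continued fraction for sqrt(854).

Write x_i = (sqrt(854) + m_i)/d_i with (m_0, d_0) = (0, 1). a_0 = floor(sqrt(854)) = 29, since 29^2 = 841 <= 854 < 900 = 30^2.
Iterate m_{i+1} = d_i*a_i - m_i, d_{i+1} = (854 - m_{i+1}^2)/d_i, a_{i+1} = floor((a_0 + m_{i+1})/d_{i+1}):
  m_1 = 1*29 - 0 = 29, d_1 = (854 - 29^2)/1 = 13/1 = 13, a_1 = floor((29 + 29)/13) = 4.
  m_2 = 13*4 - 29 = 23, d_2 = (854 - 23^2)/13 = 325/13 = 25, a_2 = floor((29 + 23)/25) = 2.
  m_3 = 25*2 - 23 = 27, d_3 = (854 - 27^2)/25 = 125/25 = 5, a_3 = floor((29 + 27)/5) = 11.
  m_4 = 5*11 - 27 = 28, d_4 = (854 - 28^2)/5 = 70/5 = 14, a_4 = floor((29 + 28)/14) = 4.
  m_5 = 14*4 - 28 = 28, d_5 = (854 - 28^2)/14 = 70/14 = 5, a_5 = floor((29 + 28)/5) = 11.
  m_6 = 5*11 - 28 = 27, d_6 = (854 - 27^2)/5 = 125/5 = 25, a_6 = floor((29 + 27)/25) = 2.
  m_7 = 25*2 - 27 = 23, d_7 = (854 - 23^2)/25 = 325/25 = 13, a_7 = floor((29 + 23)/13) = 4.
  m_8 = 13*4 - 23 = 29, d_8 = (854 - 29^2)/13 = 13/13 = 1, a_8 = floor((29 + 29)/1) = 58.
  m_9 = 1*58 - 29 = 29, d_9 = (854 - 29^2)/1 = 13/1 = 13: (m_9, d_9) = (m_1, d_1) = (29, 13), so from here the quotients repeat a_1, ..., a_8; the period length is 8.
Hence the expansion of sqrt(854) is a_0 = 29 followed by the repeating block 4, 2, 11, 4, 11, 2, 4, 58 (period 8).

[29; (4, 2, 11, 4, 11, 2, 4, 58)]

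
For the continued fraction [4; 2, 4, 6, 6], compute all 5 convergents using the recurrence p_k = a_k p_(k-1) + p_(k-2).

4/1, 9/2, 40/9, 249/56, 1534/345

Using the convergent recurrence p_i = a_i*p_{i-1} + p_{i-2}, q_i = a_i*q_{i-1} + q_{i-2} with p_{-2}=0, p_{-1}=1, q_{-2}=1, q_{-1}=0:
  i=0: a_0=4, p_0 = 4*1 + 0 = 4, q_0 = 4*0 + 1 = 1.
  i=1: a_1=2, p_1 = 2*4 + 1 = 9, q_1 = 2*1 + 0 = 2.
  i=2: a_2=4, p_2 = 4*9 + 4 = 40, q_2 = 4*2 + 1 = 9.
  i=3: a_3=6, p_3 = 6*40 + 9 = 249, q_3 = 6*9 + 2 = 56.
  i=4: a_4=6, p_4 = 6*249 + 40 = 1534, q_4 = 6*56 + 9 = 345.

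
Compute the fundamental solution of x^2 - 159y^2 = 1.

(x, y) = (1324, 105)

First expand sqrt(159) as a continued fraction. With x_i = (sqrt(159) + m_i)/d_i and (m_0, d_0) = (0, 1): a_0 = floor(sqrt(159)) = 12, since 12^2 = 144 <= 159 < 169 = 13^2.
Iterate m_{i+1} = d_i*a_i - m_i, d_{i+1} = (159 - m_{i+1}^2)/d_i, a_{i+1} = floor((a_0 + m_{i+1})/d_{i+1}):
  m_1 = 1*12 - 0 = 12, d_1 = (159 - 12^2)/1 = 15/1 = 15, a_1 = floor((12 + 12)/15) = 1.
  m_2 = 15*1 - 12 = 3, d_2 = (159 - 3^2)/15 = 150/15 = 10, a_2 = floor((12 + 3)/10) = 1.
  m_3 = 10*1 - 3 = 7, d_3 = (159 - 7^2)/10 = 110/10 = 11, a_3 = floor((12 + 7)/11) = 1.
  m_4 = 11*1 - 7 = 4, d_4 = (159 - 4^2)/11 = 143/11 = 13, a_4 = floor((12 + 4)/13) = 1.
  m_5 = 13*1 - 4 = 9, d_5 = (159 - 9^2)/13 = 78/13 = 6, a_5 = floor((12 + 9)/6) = 3.
  m_6 = 6*3 - 9 = 9, d_6 = (159 - 9^2)/6 = 78/6 = 13, a_6 = floor((12 + 9)/13) = 1.
  m_7 = 13*1 - 9 = 4, d_7 = (159 - 4^2)/13 = 143/13 = 11, a_7 = floor((12 + 4)/11) = 1.
  m_8 = 11*1 - 4 = 7, d_8 = (159 - 7^2)/11 = 110/11 = 10, a_8 = floor((12 + 7)/10) = 1.
  m_9 = 10*1 - 7 = 3, d_9 = (159 - 3^2)/10 = 150/10 = 15, a_9 = floor((12 + 3)/15) = 1.
  m_10 = 15*1 - 3 = 12, d_10 = (159 - 12^2)/15 = 15/15 = 1, a_10 = floor((12 + 12)/1) = 24.
  m_11 = 1*24 - 12 = 12, d_11 = (159 - 12^2)/1 = 15/1 = 15: (m_11, d_11) = (m_1, d_1) = (12, 15), so from here the quotients repeat a_1, ..., a_10; the period length is 10.
So sqrt(159) = [12; (1, 1, 1, 1, 3, 1, 1, 1, 1, 24)] with period length k = 10.
k is even, so the fundamental solution of x^2 - 159y^2 = 1 is (p_{k-1}, q_{k-1}) = (p_9, q_9); compute convergents through index 9.
Convergents (p_i = a_i*p_{i-1} + p_{i-2}, q_i = a_i*q_{i-1} + q_{i-2} with p_{-2}=0, p_{-1}=1, q_{-2}=1, q_{-1}=0):
  i=0: a_0=12, p_0 = 12*1 + 0 = 12, q_0 = 12*0 + 1 = 1.
  i=1: a_1=1, p_1 = 1*12 + 1 = 13, q_1 = 1*1 + 0 = 1.
  i=2: a_2=1, p_2 = 1*13 + 12 = 25, q_2 = 1*1 + 1 = 2.
  i=3: a_3=1, p_3 = 1*25 + 13 = 38, q_3 = 1*2 + 1 = 3.
  i=4: a_4=1, p_4 = 1*38 + 25 = 63, q_4 = 1*3 + 2 = 5.
  i=5: a_5=3, p_5 = 3*63 + 38 = 227, q_5 = 3*5 + 3 = 18.
  i=6: a_6=1, p_6 = 1*227 + 63 = 290, q_6 = 1*18 + 5 = 23.
  i=7: a_7=1, p_7 = 1*290 + 227 = 517, q_7 = 1*23 + 18 = 41.
  i=8: a_8=1, p_8 = 1*517 + 290 = 807, q_8 = 1*41 + 23 = 64.
  i=9: a_9=1, p_9 = 1*807 + 517 = 1324, q_9 = 1*64 + 41 = 105.
Check: 1324^2 - 159*105^2 = 1752976 - 1752975 = 1, so (x, y) = (1324, 105) solves the equation, and by the theorem it is the least positive solution.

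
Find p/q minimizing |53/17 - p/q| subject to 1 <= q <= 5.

16/5

Expand x = 53/17 as a continued fraction with the Euclidean algorithm:
  53 = 3*17 + 2, so a_0 = 3.
  17 = 8*2 + 1, so a_1 = 8.
  2 = 2*1 + 0, so a_2 = 2.
so x = [3; 8, 2].
Convergents (p_i = a_i*p_{i-1} + p_{i-2}, q_i = a_i*q_{i-1} + q_{i-2} with p_{-2}=0, p_{-1}=1, q_{-2}=1, q_{-1}=0), until the denominator exceeds 5:
  i=0: a_0=3, p_0 = 3*1 + 0 = 3, q_0 = 3*0 + 1 = 1.
  i=1: a_1=8, p_1 = 8*3 + 1 = 25, q_1 = 8*1 + 0 = 8.
q_1 = 8 > 5, so the last convergent with denominator <= 5 is p_0/q_0 = 3/1.
The closest fraction with denominator <= 5 is either p_0/q_0 or the intermediate fraction (k*p_0 + p_{-1})/(k*q_0 + q_{-1}) with the largest k >= 1 whose denominator stays <= 5; these approach x as k grows, and every other convergent or intermediate fraction in range is farther away.
Largest k: floor((5 - q_{-1})/q_0) = floor((5 - 0)/1) = 5 (using the seeds p_{-1} = 1, q_{-1} = 0).
That gives (5*3 + 1)/(5*1 + 0) = 16/5.
Compare the errors: |x - 3/1| = |53*1 - 3*17|/(17*1) = 2/17, and |x - 16/5| = |53*5 - 16*17|/(17*5) = 7/85.
Cross-multiplying, 7*17 = 119 < 170 = 2*85, so 7/85 is smaller: the intermediate fraction 16/5 is closer to x than 3/1.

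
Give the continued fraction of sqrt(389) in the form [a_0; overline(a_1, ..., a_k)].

Write x_i = (sqrt(389) + m_i)/d_i with (m_0, d_0) = (0, 1). a_0 = floor(sqrt(389)) = 19, since 19^2 = 361 <= 389 < 400 = 20^2.
Iterate m_{i+1} = d_i*a_i - m_i, d_{i+1} = (389 - m_{i+1}^2)/d_i, a_{i+1} = floor((a_0 + m_{i+1})/d_{i+1}):
  m_1 = 1*19 - 0 = 19, d_1 = (389 - 19^2)/1 = 28/1 = 28, a_1 = floor((19 + 19)/28) = 1.
  m_2 = 28*1 - 19 = 9, d_2 = (389 - 9^2)/28 = 308/28 = 11, a_2 = floor((19 + 9)/11) = 2.
  m_3 = 11*2 - 9 = 13, d_3 = (389 - 13^2)/11 = 220/11 = 20, a_3 = floor((19 + 13)/20) = 1.
  m_4 = 20*1 - 13 = 7, d_4 = (389 - 7^2)/20 = 340/20 = 17, a_4 = floor((19 + 7)/17) = 1.
  m_5 = 17*1 - 7 = 10, d_5 = (389 - 10^2)/17 = 289/17 = 17, a_5 = floor((19 + 10)/17) = 1.
  m_6 = 17*1 - 10 = 7, d_6 = (389 - 7^2)/17 = 340/17 = 20, a_6 = floor((19 + 7)/20) = 1.
  m_7 = 20*1 - 7 = 13, d_7 = (389 - 13^2)/20 = 220/20 = 11, a_7 = floor((19 + 13)/11) = 2.
  m_8 = 11*2 - 13 = 9, d_8 = (389 - 9^2)/11 = 308/11 = 28, a_8 = floor((19 + 9)/28) = 1.
  m_9 = 28*1 - 9 = 19, d_9 = (389 - 19^2)/28 = 28/28 = 1, a_9 = floor((19 + 19)/1) = 38.
  m_10 = 1*38 - 19 = 19, d_10 = (389 - 19^2)/1 = 28/1 = 28: (m_10, d_10) = (m_1, d_1) = (19, 28), so from here the quotients repeat a_1, ..., a_9; the period length is 9.
Hence the expansion of sqrt(389) is a_0 = 19 followed by the repeating block 1, 2, 1, 1, 1, 1, 2, 1, 38 (period 9).

[19; overline(1, 2, 1, 1, 1, 1, 2, 1, 38)]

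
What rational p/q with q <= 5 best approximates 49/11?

9/2

Expand x = 49/11 as a continued fraction with the Euclidean algorithm:
  49 = 4*11 + 5, so a_0 = 4.
  11 = 2*5 + 1, so a_1 = 2.
  5 = 5*1 + 0, so a_2 = 5.
so x = [4; 2, 5].
Convergents (p_i = a_i*p_{i-1} + p_{i-2}, q_i = a_i*q_{i-1} + q_{i-2} with p_{-2}=0, p_{-1}=1, q_{-2}=1, q_{-1}=0), until the denominator exceeds 5:
  i=0: a_0=4, p_0 = 4*1 + 0 = 4, q_0 = 4*0 + 1 = 1.
  i=1: a_1=2, p_1 = 2*4 + 1 = 9, q_1 = 2*1 + 0 = 2.
  i=2: a_2=5, p_2 = 5*9 + 4 = 49, q_2 = 5*2 + 1 = 11.
q_2 = 11 > 5, so the last convergent with denominator <= 5 is p_1/q_1 = 9/2.
The closest fraction with denominator <= 5 is either p_1/q_1 or the intermediate fraction (k*p_1 + p_0)/(k*q_1 + q_0) with the largest k >= 1 whose denominator stays <= 5; these approach x as k grows, and every other convergent or intermediate fraction in range is farther away.
Largest k: floor((5 - q_0)/q_1) = floor((5 - 1)/2) = 2.
That gives (2*9 + 4)/(2*2 + 1) = 22/5.
Compare the errors: |x - 9/2| = |49*2 - 9*11|/(11*2) = 1/22, and |x - 22/5| = |49*5 - 22*11|/(11*5) = 3/55.
Cross-multiplying, 1*55 = 55 < 66 = 3*22, so 1/22 is smaller: the convergent 9/2 is closer to x than 22/5.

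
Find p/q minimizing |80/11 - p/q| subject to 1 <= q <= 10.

51/7

Expand x = 80/11 as a continued fraction with the Euclidean algorithm:
  80 = 7*11 + 3, so a_0 = 7.
  11 = 3*3 + 2, so a_1 = 3.
  3 = 1*2 + 1, so a_2 = 1.
  2 = 2*1 + 0, so a_3 = 2.
so x = [7; 3, 1, 2].
Convergents (p_i = a_i*p_{i-1} + p_{i-2}, q_i = a_i*q_{i-1} + q_{i-2} with p_{-2}=0, p_{-1}=1, q_{-2}=1, q_{-1}=0), until the denominator exceeds 10:
  i=0: a_0=7, p_0 = 7*1 + 0 = 7, q_0 = 7*0 + 1 = 1.
  i=1: a_1=3, p_1 = 3*7 + 1 = 22, q_1 = 3*1 + 0 = 3.
  i=2: a_2=1, p_2 = 1*22 + 7 = 29, q_2 = 1*3 + 1 = 4.
  i=3: a_3=2, p_3 = 2*29 + 22 = 80, q_3 = 2*4 + 3 = 11.
q_3 = 11 > 10, so the last convergent with denominator <= 10 is p_2/q_2 = 29/4.
The closest fraction with denominator <= 10 is either p_2/q_2 or the intermediate fraction (k*p_2 + p_1)/(k*q_2 + q_1) with the largest k >= 1 whose denominator stays <= 10; these approach x as k grows, and every other convergent or intermediate fraction in range is farther away.
Largest k: floor((10 - q_1)/q_2) = floor((10 - 3)/4) = 1.
That gives (1*29 + 22)/(1*4 + 3) = 51/7.
Compare the errors: |x - 29/4| = |80*4 - 29*11|/(11*4) = 1/44, and |x - 51/7| = |80*7 - 51*11|/(11*7) = 1/77.
Cross-multiplying, 1*44 = 44 < 77 = 1*77, so 1/77 is smaller: the intermediate fraction 51/7 is closer to x than 29/4.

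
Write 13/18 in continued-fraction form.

[0; 1, 2, 1, 1, 2]

Run the Euclidean algorithm on 13 and 18; the successive quotients are the partial quotients a_0, a_1, ... (each step inverts the fractional part left over by the previous one):
  13 = 0*18 + 13, so a_0 = 0.
  18 = 1*13 + 5, so a_1 = 1.
  13 = 2*5 + 3, so a_2 = 2.
  5 = 1*3 + 2, so a_3 = 1.
  3 = 1*2 + 1, so a_4 = 1.
  2 = 2*1 + 0, so a_5 = 2.
The remainder reaches 0 after 6 divisions, so the expansion has 6 partial quotients, read off in order.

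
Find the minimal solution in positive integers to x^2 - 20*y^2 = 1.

(x, y) = (9, 2)

First expand sqrt(20) as a continued fraction. With x_i = (sqrt(20) + m_i)/d_i and (m_0, d_0) = (0, 1): a_0 = floor(sqrt(20)) = 4, since 4^2 = 16 <= 20 < 25 = 5^2.
Iterate m_{i+1} = d_i*a_i - m_i, d_{i+1} = (20 - m_{i+1}^2)/d_i, a_{i+1} = floor((a_0 + m_{i+1})/d_{i+1}):
  m_1 = 1*4 - 0 = 4, d_1 = (20 - 4^2)/1 = 4/1 = 4, a_1 = floor((4 + 4)/4) = 2.
  m_2 = 4*2 - 4 = 4, d_2 = (20 - 4^2)/4 = 4/4 = 1, a_2 = floor((4 + 4)/1) = 8.
  m_3 = 1*8 - 4 = 4, d_3 = (20 - 4^2)/1 = 4/1 = 4: (m_3, d_3) = (m_1, d_1) = (4, 4), so from here the quotients repeat a_1, a_2; the period length is 2.
So sqrt(20) = [4; (2, 8)] with period length k = 2.
k is even, so the fundamental solution of x^2 - 20y^2 = 1 is (p_{k-1}, q_{k-1}) = (p_1, q_1); compute convergents through index 1.
Convergents (p_i = a_i*p_{i-1} + p_{i-2}, q_i = a_i*q_{i-1} + q_{i-2} with p_{-2}=0, p_{-1}=1, q_{-2}=1, q_{-1}=0):
  i=0: a_0=4, p_0 = 4*1 + 0 = 4, q_0 = 4*0 + 1 = 1.
  i=1: a_1=2, p_1 = 2*4 + 1 = 9, q_1 = 2*1 + 0 = 2.
Check: 9^2 - 20*2^2 = 81 - 80 = 1, so (x, y) = (9, 2) solves the equation, and by the theorem it is the least positive solution.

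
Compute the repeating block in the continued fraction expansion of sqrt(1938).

Write x_i = (sqrt(1938) + m_i)/d_i with (m_0, d_0) = (0, 1). a_0 = floor(sqrt(1938)) = 44, since 44^2 = 1936 <= 1938 < 2025 = 45^2.
Iterate m_{i+1} = d_i*a_i - m_i, d_{i+1} = (1938 - m_{i+1}^2)/d_i, a_{i+1} = floor((a_0 + m_{i+1})/d_{i+1}):
  m_1 = 1*44 - 0 = 44, d_1 = (1938 - 44^2)/1 = 2/1 = 2, a_1 = floor((44 + 44)/2) = 44.
  m_2 = 2*44 - 44 = 44, d_2 = (1938 - 44^2)/2 = 2/2 = 1, a_2 = floor((44 + 44)/1) = 88.
  m_3 = 1*88 - 44 = 44, d_3 = (1938 - 44^2)/1 = 2/1 = 2: (m_3, d_3) = (m_1, d_1) = (44, 2), so from here the quotients repeat a_1, a_2; the period length is 2.
Hence the expansion of sqrt(1938) is a_0 = 44 followed by the repeating block 44, 88 (period 2).

[44; (44, 88)]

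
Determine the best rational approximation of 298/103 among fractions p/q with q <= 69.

81/28

Expand x = 298/103 as a continued fraction with the Euclidean algorithm:
  298 = 2*103 + 92, so a_0 = 2.
  103 = 1*92 + 11, so a_1 = 1.
  92 = 8*11 + 4, so a_2 = 8.
  11 = 2*4 + 3, so a_3 = 2.
  4 = 1*3 + 1, so a_4 = 1.
  3 = 3*1 + 0, so a_5 = 3.
so x = [2; 1, 8, 2, 1, 3].
Convergents (p_i = a_i*p_{i-1} + p_{i-2}, q_i = a_i*q_{i-1} + q_{i-2} with p_{-2}=0, p_{-1}=1, q_{-2}=1, q_{-1}=0), until the denominator exceeds 69:
  i=0: a_0=2, p_0 = 2*1 + 0 = 2, q_0 = 2*0 + 1 = 1.
  i=1: a_1=1, p_1 = 1*2 + 1 = 3, q_1 = 1*1 + 0 = 1.
  i=2: a_2=8, p_2 = 8*3 + 2 = 26, q_2 = 8*1 + 1 = 9.
  i=3: a_3=2, p_3 = 2*26 + 3 = 55, q_3 = 2*9 + 1 = 19.
  i=4: a_4=1, p_4 = 1*55 + 26 = 81, q_4 = 1*19 + 9 = 28.
  i=5: a_5=3, p_5 = 3*81 + 55 = 298, q_5 = 3*28 + 19 = 103.
q_5 = 103 > 69, so the last convergent with denominator <= 69 is p_4/q_4 = 81/28.
The closest fraction with denominator <= 69 is either p_4/q_4 or the intermediate fraction (k*p_4 + p_3)/(k*q_4 + q_3) with the largest k >= 1 whose denominator stays <= 69; these approach x as k grows, and every other convergent or intermediate fraction in range is farther away.
Largest k: floor((69 - q_3)/q_4) = floor((69 - 19)/28) = 1.
That gives (1*81 + 55)/(1*28 + 19) = 136/47.
Compare the errors: |x - 81/28| = |298*28 - 81*103|/(103*28) = 1/2884, and |x - 136/47| = |298*47 - 136*103|/(103*47) = 2/4841.
Cross-multiplying, 1*4841 = 4841 < 5768 = 2*2884, so 1/2884 is smaller: the convergent 81/28 is closer to x than 136/47.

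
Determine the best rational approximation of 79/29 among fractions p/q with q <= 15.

30/11

Expand x = 79/29 as a continued fraction with the Euclidean algorithm:
  79 = 2*29 + 21, so a_0 = 2.
  29 = 1*21 + 8, so a_1 = 1.
  21 = 2*8 + 5, so a_2 = 2.
  8 = 1*5 + 3, so a_3 = 1.
  5 = 1*3 + 2, so a_4 = 1.
  3 = 1*2 + 1, so a_5 = 1.
  2 = 2*1 + 0, so a_6 = 2.
so x = [2; 1, 2, 1, 1, 1, 2].
Convergents (p_i = a_i*p_{i-1} + p_{i-2}, q_i = a_i*q_{i-1} + q_{i-2} with p_{-2}=0, p_{-1}=1, q_{-2}=1, q_{-1}=0), until the denominator exceeds 15:
  i=0: a_0=2, p_0 = 2*1 + 0 = 2, q_0 = 2*0 + 1 = 1.
  i=1: a_1=1, p_1 = 1*2 + 1 = 3, q_1 = 1*1 + 0 = 1.
  i=2: a_2=2, p_2 = 2*3 + 2 = 8, q_2 = 2*1 + 1 = 3.
  i=3: a_3=1, p_3 = 1*8 + 3 = 11, q_3 = 1*3 + 1 = 4.
  i=4: a_4=1, p_4 = 1*11 + 8 = 19, q_4 = 1*4 + 3 = 7.
  i=5: a_5=1, p_5 = 1*19 + 11 = 30, q_5 = 1*7 + 4 = 11.
  i=6: a_6=2, p_6 = 2*30 + 19 = 79, q_6 = 2*11 + 7 = 29.
q_6 = 29 > 15, so the last convergent with denominator <= 15 is p_5/q_5 = 30/11.
The closest fraction with denominator <= 15 is either p_5/q_5 or the intermediate fraction (k*p_5 + p_4)/(k*q_5 + q_4) with the largest k >= 1 whose denominator stays <= 15; these approach x as k grows, and every other convergent or intermediate fraction in range is farther away.
Largest k: floor((15 - q_4)/q_5) = floor((15 - 7)/11) = 0.
Since k = 0, no intermediate fraction beyond p_5/q_5 has denominator <= 15, so the convergent 30/11 is the closest (its error is |79*11 - 30*29|/(29*11) = 1/319).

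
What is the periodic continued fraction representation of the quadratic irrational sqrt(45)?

Write x_i = (sqrt(45) + m_i)/d_i with (m_0, d_0) = (0, 1). a_0 = floor(sqrt(45)) = 6, since 6^2 = 36 <= 45 < 49 = 7^2.
Iterate m_{i+1} = d_i*a_i - m_i, d_{i+1} = (45 - m_{i+1}^2)/d_i, a_{i+1} = floor((a_0 + m_{i+1})/d_{i+1}):
  m_1 = 1*6 - 0 = 6, d_1 = (45 - 6^2)/1 = 9/1 = 9, a_1 = floor((6 + 6)/9) = 1.
  m_2 = 9*1 - 6 = 3, d_2 = (45 - 3^2)/9 = 36/9 = 4, a_2 = floor((6 + 3)/4) = 2.
  m_3 = 4*2 - 3 = 5, d_3 = (45 - 5^2)/4 = 20/4 = 5, a_3 = floor((6 + 5)/5) = 2.
  m_4 = 5*2 - 5 = 5, d_4 = (45 - 5^2)/5 = 20/5 = 4, a_4 = floor((6 + 5)/4) = 2.
  m_5 = 4*2 - 5 = 3, d_5 = (45 - 3^2)/4 = 36/4 = 9, a_5 = floor((6 + 3)/9) = 1.
  m_6 = 9*1 - 3 = 6, d_6 = (45 - 6^2)/9 = 9/9 = 1, a_6 = floor((6 + 6)/1) = 12.
  m_7 = 1*12 - 6 = 6, d_7 = (45 - 6^2)/1 = 9/1 = 9: (m_7, d_7) = (m_1, d_1) = (6, 9), so from here the quotients repeat a_1, ..., a_6; the period length is 6.
Hence the expansion of sqrt(45) is a_0 = 6 followed by the repeating block 1, 2, 2, 2, 1, 12 (period 6).

[6; (1, 2, 2, 2, 1, 12)]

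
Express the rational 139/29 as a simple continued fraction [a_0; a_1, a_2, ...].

[4; 1, 3, 1, 5]

Run the Euclidean algorithm on 139 and 29; the successive quotients are the partial quotients a_0, a_1, ... (each step inverts the fractional part left over by the previous one):
  139 = 4*29 + 23, so a_0 = 4.
  29 = 1*23 + 6, so a_1 = 1.
  23 = 3*6 + 5, so a_2 = 3.
  6 = 1*5 + 1, so a_3 = 1.
  5 = 5*1 + 0, so a_4 = 5.
The remainder reaches 0 after 5 divisions, so the expansion has 5 partial quotients, read off in order.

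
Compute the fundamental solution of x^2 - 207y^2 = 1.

First expand sqrt(207) as a continued fraction. With x_i = (sqrt(207) + m_i)/d_i and (m_0, d_0) = (0, 1): a_0 = floor(sqrt(207)) = 14, since 14^2 = 196 <= 207 < 225 = 15^2.
Iterate m_{i+1} = d_i*a_i - m_i, d_{i+1} = (207 - m_{i+1}^2)/d_i, a_{i+1} = floor((a_0 + m_{i+1})/d_{i+1}):
  m_1 = 1*14 - 0 = 14, d_1 = (207 - 14^2)/1 = 11/1 = 11, a_1 = floor((14 + 14)/11) = 2.
  m_2 = 11*2 - 14 = 8, d_2 = (207 - 8^2)/11 = 143/11 = 13, a_2 = floor((14 + 8)/13) = 1.
  m_3 = 13*1 - 8 = 5, d_3 = (207 - 5^2)/13 = 182/13 = 14, a_3 = floor((14 + 5)/14) = 1.
  m_4 = 14*1 - 5 = 9, d_4 = (207 - 9^2)/14 = 126/14 = 9, a_4 = floor((14 + 9)/9) = 2.
  m_5 = 9*2 - 9 = 9, d_5 = (207 - 9^2)/9 = 126/9 = 14, a_5 = floor((14 + 9)/14) = 1.
  m_6 = 14*1 - 9 = 5, d_6 = (207 - 5^2)/14 = 182/14 = 13, a_6 = floor((14 + 5)/13) = 1.
  m_7 = 13*1 - 5 = 8, d_7 = (207 - 8^2)/13 = 143/13 = 11, a_7 = floor((14 + 8)/11) = 2.
  m_8 = 11*2 - 8 = 14, d_8 = (207 - 14^2)/11 = 11/11 = 1, a_8 = floor((14 + 14)/1) = 28.
  m_9 = 1*28 - 14 = 14, d_9 = (207 - 14^2)/1 = 11/1 = 11: (m_9, d_9) = (m_1, d_1) = (14, 11), so from here the quotients repeat a_1, ..., a_8; the period length is 8.
So sqrt(207) = [14; (2, 1, 1, 2, 1, 1, 2, 28)] with period length k = 8.
k is even, so the fundamental solution of x^2 - 207y^2 = 1 is (p_{k-1}, q_{k-1}) = (p_7, q_7); compute convergents through index 7.
Convergents (p_i = a_i*p_{i-1} + p_{i-2}, q_i = a_i*q_{i-1} + q_{i-2} with p_{-2}=0, p_{-1}=1, q_{-2}=1, q_{-1}=0):
  i=0: a_0=14, p_0 = 14*1 + 0 = 14, q_0 = 14*0 + 1 = 1.
  i=1: a_1=2, p_1 = 2*14 + 1 = 29, q_1 = 2*1 + 0 = 2.
  i=2: a_2=1, p_2 = 1*29 + 14 = 43, q_2 = 1*2 + 1 = 3.
  i=3: a_3=1, p_3 = 1*43 + 29 = 72, q_3 = 1*3 + 2 = 5.
  i=4: a_4=2, p_4 = 2*72 + 43 = 187, q_4 = 2*5 + 3 = 13.
  i=5: a_5=1, p_5 = 1*187 + 72 = 259, q_5 = 1*13 + 5 = 18.
  i=6: a_6=1, p_6 = 1*259 + 187 = 446, q_6 = 1*18 + 13 = 31.
  i=7: a_7=2, p_7 = 2*446 + 259 = 1151, q_7 = 2*31 + 18 = 80.
Check: 1151^2 - 207*80^2 = 1324801 - 1324800 = 1, so (x, y) = (1151, 80) solves the equation, and by the theorem it is the least positive solution.

(x, y) = (1151, 80)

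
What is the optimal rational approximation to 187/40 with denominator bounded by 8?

14/3

Expand x = 187/40 as a continued fraction with the Euclidean algorithm:
  187 = 4*40 + 27, so a_0 = 4.
  40 = 1*27 + 13, so a_1 = 1.
  27 = 2*13 + 1, so a_2 = 2.
  13 = 13*1 + 0, so a_3 = 13.
so x = [4; 1, 2, 13].
Convergents (p_i = a_i*p_{i-1} + p_{i-2}, q_i = a_i*q_{i-1} + q_{i-2} with p_{-2}=0, p_{-1}=1, q_{-2}=1, q_{-1}=0), until the denominator exceeds 8:
  i=0: a_0=4, p_0 = 4*1 + 0 = 4, q_0 = 4*0 + 1 = 1.
  i=1: a_1=1, p_1 = 1*4 + 1 = 5, q_1 = 1*1 + 0 = 1.
  i=2: a_2=2, p_2 = 2*5 + 4 = 14, q_2 = 2*1 + 1 = 3.
  i=3: a_3=13, p_3 = 13*14 + 5 = 187, q_3 = 13*3 + 1 = 40.
q_3 = 40 > 8, so the last convergent with denominator <= 8 is p_2/q_2 = 14/3.
The closest fraction with denominator <= 8 is either p_2/q_2 or the intermediate fraction (k*p_2 + p_1)/(k*q_2 + q_1) with the largest k >= 1 whose denominator stays <= 8; these approach x as k grows, and every other convergent or intermediate fraction in range is farther away.
Largest k: floor((8 - q_1)/q_2) = floor((8 - 1)/3) = 2.
That gives (2*14 + 5)/(2*3 + 1) = 33/7.
Compare the errors: |x - 14/3| = |187*3 - 14*40|/(40*3) = 1/120, and |x - 33/7| = |187*7 - 33*40|/(40*7) = 11/280.
Cross-multiplying, 1*280 = 280 < 1320 = 11*120, so 1/120 is smaller: the convergent 14/3 is closer to x than 33/7.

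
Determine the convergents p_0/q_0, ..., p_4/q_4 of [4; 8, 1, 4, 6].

Using the convergent recurrence p_i = a_i*p_{i-1} + p_{i-2}, q_i = a_i*q_{i-1} + q_{i-2} with p_{-2}=0, p_{-1}=1, q_{-2}=1, q_{-1}=0:
  i=0: a_0=4, p_0 = 4*1 + 0 = 4, q_0 = 4*0 + 1 = 1.
  i=1: a_1=8, p_1 = 8*4 + 1 = 33, q_1 = 8*1 + 0 = 8.
  i=2: a_2=1, p_2 = 1*33 + 4 = 37, q_2 = 1*8 + 1 = 9.
  i=3: a_3=4, p_3 = 4*37 + 33 = 181, q_3 = 4*9 + 8 = 44.
  i=4: a_4=6, p_4 = 6*181 + 37 = 1123, q_4 = 6*44 + 9 = 273.

4/1, 33/8, 37/9, 181/44, 1123/273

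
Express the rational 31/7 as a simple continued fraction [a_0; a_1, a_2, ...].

[4; 2, 3]

Run the Euclidean algorithm on 31 and 7; the successive quotients are the partial quotients a_0, a_1, ... (each step inverts the fractional part left over by the previous one):
  31 = 4*7 + 3, so a_0 = 4.
  7 = 2*3 + 1, so a_1 = 2.
  3 = 3*1 + 0, so a_2 = 3.
The remainder reaches 0 after 3 divisions, so the expansion has 3 partial quotients, read off in order.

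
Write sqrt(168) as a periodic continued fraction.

[12; (1, 24)]

Write x_i = (sqrt(168) + m_i)/d_i with (m_0, d_0) = (0, 1). a_0 = floor(sqrt(168)) = 12, since 12^2 = 144 <= 168 < 169 = 13^2.
Iterate m_{i+1} = d_i*a_i - m_i, d_{i+1} = (168 - m_{i+1}^2)/d_i, a_{i+1} = floor((a_0 + m_{i+1})/d_{i+1}):
  m_1 = 1*12 - 0 = 12, d_1 = (168 - 12^2)/1 = 24/1 = 24, a_1 = floor((12 + 12)/24) = 1.
  m_2 = 24*1 - 12 = 12, d_2 = (168 - 12^2)/24 = 24/24 = 1, a_2 = floor((12 + 12)/1) = 24.
  m_3 = 1*24 - 12 = 12, d_3 = (168 - 12^2)/1 = 24/1 = 24: (m_3, d_3) = (m_1, d_1) = (12, 24), so from here the quotients repeat a_1, a_2; the period length is 2.
Hence the expansion of sqrt(168) is a_0 = 12 followed by the repeating block 1, 24 (period 2).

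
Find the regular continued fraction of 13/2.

[6; 2]

Run the Euclidean algorithm on 13 and 2; the successive quotients are the partial quotients a_0, a_1, ... (each step inverts the fractional part left over by the previous one):
  13 = 6*2 + 1, so a_0 = 6.
  2 = 2*1 + 0, so a_1 = 2.
The remainder reaches 0 after 2 divisions, so the expansion has 2 partial quotients, read off in order.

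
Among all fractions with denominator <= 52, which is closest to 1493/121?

617/50

Expand x = 1493/121 as a continued fraction with the Euclidean algorithm:
  1493 = 12*121 + 41, so a_0 = 12.
  121 = 2*41 + 39, so a_1 = 2.
  41 = 1*39 + 2, so a_2 = 1.
  39 = 19*2 + 1, so a_3 = 19.
  2 = 2*1 + 0, so a_4 = 2.
so x = [12; 2, 1, 19, 2].
Convergents (p_i = a_i*p_{i-1} + p_{i-2}, q_i = a_i*q_{i-1} + q_{i-2} with p_{-2}=0, p_{-1}=1, q_{-2}=1, q_{-1}=0), until the denominator exceeds 52:
  i=0: a_0=12, p_0 = 12*1 + 0 = 12, q_0 = 12*0 + 1 = 1.
  i=1: a_1=2, p_1 = 2*12 + 1 = 25, q_1 = 2*1 + 0 = 2.
  i=2: a_2=1, p_2 = 1*25 + 12 = 37, q_2 = 1*2 + 1 = 3.
  i=3: a_3=19, p_3 = 19*37 + 25 = 728, q_3 = 19*3 + 2 = 59.
q_3 = 59 > 52, so the last convergent with denominator <= 52 is p_2/q_2 = 37/3.
The closest fraction with denominator <= 52 is either p_2/q_2 or the intermediate fraction (k*p_2 + p_1)/(k*q_2 + q_1) with the largest k >= 1 whose denominator stays <= 52; these approach x as k grows, and every other convergent or intermediate fraction in range is farther away.
Largest k: floor((52 - q_1)/q_2) = floor((52 - 2)/3) = 16.
That gives (16*37 + 25)/(16*3 + 2) = 617/50.
Compare the errors: |x - 37/3| = |1493*3 - 37*121|/(121*3) = 2/363, and |x - 617/50| = |1493*50 - 617*121|/(121*50) = 7/6050.
Cross-multiplying, 7*363 = 2541 < 12100 = 2*6050, so 7/6050 is smaller: the intermediate fraction 617/50 is closer to x than 37/3.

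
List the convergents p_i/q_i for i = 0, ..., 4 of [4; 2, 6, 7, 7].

4/1, 9/2, 58/13, 415/93, 2963/664

Using the convergent recurrence p_i = a_i*p_{i-1} + p_{i-2}, q_i = a_i*q_{i-1} + q_{i-2} with p_{-2}=0, p_{-1}=1, q_{-2}=1, q_{-1}=0:
  i=0: a_0=4, p_0 = 4*1 + 0 = 4, q_0 = 4*0 + 1 = 1.
  i=1: a_1=2, p_1 = 2*4 + 1 = 9, q_1 = 2*1 + 0 = 2.
  i=2: a_2=6, p_2 = 6*9 + 4 = 58, q_2 = 6*2 + 1 = 13.
  i=3: a_3=7, p_3 = 7*58 + 9 = 415, q_3 = 7*13 + 2 = 93.
  i=4: a_4=7, p_4 = 7*415 + 58 = 2963, q_4 = 7*93 + 13 = 664.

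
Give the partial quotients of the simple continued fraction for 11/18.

Run the Euclidean algorithm on 11 and 18; the successive quotients are the partial quotients a_0, a_1, ... (each step inverts the fractional part left over by the previous one):
  11 = 0*18 + 11, so a_0 = 0.
  18 = 1*11 + 7, so a_1 = 1.
  11 = 1*7 + 4, so a_2 = 1.
  7 = 1*4 + 3, so a_3 = 1.
  4 = 1*3 + 1, so a_4 = 1.
  3 = 3*1 + 0, so a_5 = 3.
The remainder reaches 0 after 6 divisions, so the expansion has 6 partial quotients, read off in order.

[0; 1, 1, 1, 1, 3]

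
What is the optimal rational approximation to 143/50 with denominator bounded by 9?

Expand x = 143/50 as a continued fraction with the Euclidean algorithm:
  143 = 2*50 + 43, so a_0 = 2.
  50 = 1*43 + 7, so a_1 = 1.
  43 = 6*7 + 1, so a_2 = 6.
  7 = 7*1 + 0, so a_3 = 7.
so x = [2; 1, 6, 7].
Convergents (p_i = a_i*p_{i-1} + p_{i-2}, q_i = a_i*q_{i-1} + q_{i-2} with p_{-2}=0, p_{-1}=1, q_{-2}=1, q_{-1}=0), until the denominator exceeds 9:
  i=0: a_0=2, p_0 = 2*1 + 0 = 2, q_0 = 2*0 + 1 = 1.
  i=1: a_1=1, p_1 = 1*2 + 1 = 3, q_1 = 1*1 + 0 = 1.
  i=2: a_2=6, p_2 = 6*3 + 2 = 20, q_2 = 6*1 + 1 = 7.
  i=3: a_3=7, p_3 = 7*20 + 3 = 143, q_3 = 7*7 + 1 = 50.
q_3 = 50 > 9, so the last convergent with denominator <= 9 is p_2/q_2 = 20/7.
The closest fraction with denominator <= 9 is either p_2/q_2 or the intermediate fraction (k*p_2 + p_1)/(k*q_2 + q_1) with the largest k >= 1 whose denominator stays <= 9; these approach x as k grows, and every other convergent or intermediate fraction in range is farther away.
Largest k: floor((9 - q_1)/q_2) = floor((9 - 1)/7) = 1.
That gives (1*20 + 3)/(1*7 + 1) = 23/8.
Compare the errors: |x - 20/7| = |143*7 - 20*50|/(50*7) = 1/350, and |x - 23/8| = |143*8 - 23*50|/(50*8) = 6/400.
Cross-multiplying, 1*400 = 400 < 2100 = 6*350, so 1/350 is smaller: the convergent 20/7 is closer to x than 23/8.

20/7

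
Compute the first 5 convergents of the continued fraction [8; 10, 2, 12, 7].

8/1, 81/10, 170/21, 2121/262, 15017/1855

Using the convergent recurrence p_i = a_i*p_{i-1} + p_{i-2}, q_i = a_i*q_{i-1} + q_{i-2} with p_{-2}=0, p_{-1}=1, q_{-2}=1, q_{-1}=0:
  i=0: a_0=8, p_0 = 8*1 + 0 = 8, q_0 = 8*0 + 1 = 1.
  i=1: a_1=10, p_1 = 10*8 + 1 = 81, q_1 = 10*1 + 0 = 10.
  i=2: a_2=2, p_2 = 2*81 + 8 = 170, q_2 = 2*10 + 1 = 21.
  i=3: a_3=12, p_3 = 12*170 + 81 = 2121, q_3 = 12*21 + 10 = 262.
  i=4: a_4=7, p_4 = 7*2121 + 170 = 15017, q_4 = 7*262 + 21 = 1855.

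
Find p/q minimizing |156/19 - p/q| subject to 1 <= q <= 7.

Expand x = 156/19 as a continued fraction with the Euclidean algorithm:
  156 = 8*19 + 4, so a_0 = 8.
  19 = 4*4 + 3, so a_1 = 4.
  4 = 1*3 + 1, so a_2 = 1.
  3 = 3*1 + 0, so a_3 = 3.
so x = [8; 4, 1, 3].
Convergents (p_i = a_i*p_{i-1} + p_{i-2}, q_i = a_i*q_{i-1} + q_{i-2} with p_{-2}=0, p_{-1}=1, q_{-2}=1, q_{-1}=0), until the denominator exceeds 7:
  i=0: a_0=8, p_0 = 8*1 + 0 = 8, q_0 = 8*0 + 1 = 1.
  i=1: a_1=4, p_1 = 4*8 + 1 = 33, q_1 = 4*1 + 0 = 4.
  i=2: a_2=1, p_2 = 1*33 + 8 = 41, q_2 = 1*4 + 1 = 5.
  i=3: a_3=3, p_3 = 3*41 + 33 = 156, q_3 = 3*5 + 4 = 19.
q_3 = 19 > 7, so the last convergent with denominator <= 7 is p_2/q_2 = 41/5.
The closest fraction with denominator <= 7 is either p_2/q_2 or the intermediate fraction (k*p_2 + p_1)/(k*q_2 + q_1) with the largest k >= 1 whose denominator stays <= 7; these approach x as k grows, and every other convergent or intermediate fraction in range is farther away.
Largest k: floor((7 - q_1)/q_2) = floor((7 - 4)/5) = 0.
Since k = 0, no intermediate fraction beyond p_2/q_2 has denominator <= 7, so the convergent 41/5 is the closest (its error is |156*5 - 41*19|/(19*5) = 1/95).

41/5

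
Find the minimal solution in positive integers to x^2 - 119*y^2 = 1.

First expand sqrt(119) as a continued fraction. With x_i = (sqrt(119) + m_i)/d_i and (m_0, d_0) = (0, 1): a_0 = floor(sqrt(119)) = 10, since 10^2 = 100 <= 119 < 121 = 11^2.
Iterate m_{i+1} = d_i*a_i - m_i, d_{i+1} = (119 - m_{i+1}^2)/d_i, a_{i+1} = floor((a_0 + m_{i+1})/d_{i+1}):
  m_1 = 1*10 - 0 = 10, d_1 = (119 - 10^2)/1 = 19/1 = 19, a_1 = floor((10 + 10)/19) = 1.
  m_2 = 19*1 - 10 = 9, d_2 = (119 - 9^2)/19 = 38/19 = 2, a_2 = floor((10 + 9)/2) = 9.
  m_3 = 2*9 - 9 = 9, d_3 = (119 - 9^2)/2 = 38/2 = 19, a_3 = floor((10 + 9)/19) = 1.
  m_4 = 19*1 - 9 = 10, d_4 = (119 - 10^2)/19 = 19/19 = 1, a_4 = floor((10 + 10)/1) = 20.
  m_5 = 1*20 - 10 = 10, d_5 = (119 - 10^2)/1 = 19/1 = 19: (m_5, d_5) = (m_1, d_1) = (10, 19), so from here the quotients repeat a_1, ..., a_4; the period length is 4.
So sqrt(119) = [10; (1, 9, 1, 20)] with period length k = 4.
k is even, so the fundamental solution of x^2 - 119y^2 = 1 is (p_{k-1}, q_{k-1}) = (p_3, q_3); compute convergents through index 3.
Convergents (p_i = a_i*p_{i-1} + p_{i-2}, q_i = a_i*q_{i-1} + q_{i-2} with p_{-2}=0, p_{-1}=1, q_{-2}=1, q_{-1}=0):
  i=0: a_0=10, p_0 = 10*1 + 0 = 10, q_0 = 10*0 + 1 = 1.
  i=1: a_1=1, p_1 = 1*10 + 1 = 11, q_1 = 1*1 + 0 = 1.
  i=2: a_2=9, p_2 = 9*11 + 10 = 109, q_2 = 9*1 + 1 = 10.
  i=3: a_3=1, p_3 = 1*109 + 11 = 120, q_3 = 1*10 + 1 = 11.
Check: 120^2 - 119*11^2 = 14400 - 14399 = 1, so (x, y) = (120, 11) solves the equation, and by the theorem it is the least positive solution.

(x, y) = (120, 11)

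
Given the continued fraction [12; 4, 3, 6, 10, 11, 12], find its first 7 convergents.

Using the convergent recurrence p_i = a_i*p_{i-1} + p_{i-2}, q_i = a_i*q_{i-1} + q_{i-2} with p_{-2}=0, p_{-1}=1, q_{-2}=1, q_{-1}=0:
  i=0: a_0=12, p_0 = 12*1 + 0 = 12, q_0 = 12*0 + 1 = 1.
  i=1: a_1=4, p_1 = 4*12 + 1 = 49, q_1 = 4*1 + 0 = 4.
  i=2: a_2=3, p_2 = 3*49 + 12 = 159, q_2 = 3*4 + 1 = 13.
  i=3: a_3=6, p_3 = 6*159 + 49 = 1003, q_3 = 6*13 + 4 = 82.
  i=4: a_4=10, p_4 = 10*1003 + 159 = 10189, q_4 = 10*82 + 13 = 833.
  i=5: a_5=11, p_5 = 11*10189 + 1003 = 113082, q_5 = 11*833 + 82 = 9245.
  i=6: a_6=12, p_6 = 12*113082 + 10189 = 1367173, q_6 = 12*9245 + 833 = 111773.

12/1, 49/4, 159/13, 1003/82, 10189/833, 113082/9245, 1367173/111773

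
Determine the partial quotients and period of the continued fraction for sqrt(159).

[12; (1, 1, 1, 1, 3, 1, 1, 1, 1, 24)]

Write x_i = (sqrt(159) + m_i)/d_i with (m_0, d_0) = (0, 1). a_0 = floor(sqrt(159)) = 12, since 12^2 = 144 <= 159 < 169 = 13^2.
Iterate m_{i+1} = d_i*a_i - m_i, d_{i+1} = (159 - m_{i+1}^2)/d_i, a_{i+1} = floor((a_0 + m_{i+1})/d_{i+1}):
  m_1 = 1*12 - 0 = 12, d_1 = (159 - 12^2)/1 = 15/1 = 15, a_1 = floor((12 + 12)/15) = 1.
  m_2 = 15*1 - 12 = 3, d_2 = (159 - 3^2)/15 = 150/15 = 10, a_2 = floor((12 + 3)/10) = 1.
  m_3 = 10*1 - 3 = 7, d_3 = (159 - 7^2)/10 = 110/10 = 11, a_3 = floor((12 + 7)/11) = 1.
  m_4 = 11*1 - 7 = 4, d_4 = (159 - 4^2)/11 = 143/11 = 13, a_4 = floor((12 + 4)/13) = 1.
  m_5 = 13*1 - 4 = 9, d_5 = (159 - 9^2)/13 = 78/13 = 6, a_5 = floor((12 + 9)/6) = 3.
  m_6 = 6*3 - 9 = 9, d_6 = (159 - 9^2)/6 = 78/6 = 13, a_6 = floor((12 + 9)/13) = 1.
  m_7 = 13*1 - 9 = 4, d_7 = (159 - 4^2)/13 = 143/13 = 11, a_7 = floor((12 + 4)/11) = 1.
  m_8 = 11*1 - 4 = 7, d_8 = (159 - 7^2)/11 = 110/11 = 10, a_8 = floor((12 + 7)/10) = 1.
  m_9 = 10*1 - 7 = 3, d_9 = (159 - 3^2)/10 = 150/10 = 15, a_9 = floor((12 + 3)/15) = 1.
  m_10 = 15*1 - 3 = 12, d_10 = (159 - 12^2)/15 = 15/15 = 1, a_10 = floor((12 + 12)/1) = 24.
  m_11 = 1*24 - 12 = 12, d_11 = (159 - 12^2)/1 = 15/1 = 15: (m_11, d_11) = (m_1, d_1) = (12, 15), so from here the quotients repeat a_1, ..., a_10; the period length is 10.
Hence the expansion of sqrt(159) is a_0 = 12 followed by the repeating block 1, 1, 1, 1, 3, 1, 1, 1, 1, 24 (period 10).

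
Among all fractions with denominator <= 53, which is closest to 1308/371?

Expand x = 1308/371 as a continued fraction with the Euclidean algorithm:
  1308 = 3*371 + 195, so a_0 = 3.
  371 = 1*195 + 176, so a_1 = 1.
  195 = 1*176 + 19, so a_2 = 1.
  176 = 9*19 + 5, so a_3 = 9.
  19 = 3*5 + 4, so a_4 = 3.
  5 = 1*4 + 1, so a_5 = 1.
  4 = 4*1 + 0, so a_6 = 4.
so x = [3; 1, 1, 9, 3, 1, 4].
Convergents (p_i = a_i*p_{i-1} + p_{i-2}, q_i = a_i*q_{i-1} + q_{i-2} with p_{-2}=0, p_{-1}=1, q_{-2}=1, q_{-1}=0), until the denominator exceeds 53:
  i=0: a_0=3, p_0 = 3*1 + 0 = 3, q_0 = 3*0 + 1 = 1.
  i=1: a_1=1, p_1 = 1*3 + 1 = 4, q_1 = 1*1 + 0 = 1.
  i=2: a_2=1, p_2 = 1*4 + 3 = 7, q_2 = 1*1 + 1 = 2.
  i=3: a_3=9, p_3 = 9*7 + 4 = 67, q_3 = 9*2 + 1 = 19.
  i=4: a_4=3, p_4 = 3*67 + 7 = 208, q_4 = 3*19 + 2 = 59.
q_4 = 59 > 53, so the last convergent with denominator <= 53 is p_3/q_3 = 67/19.
The closest fraction with denominator <= 53 is either p_3/q_3 or the intermediate fraction (k*p_3 + p_2)/(k*q_3 + q_2) with the largest k >= 1 whose denominator stays <= 53; these approach x as k grows, and every other convergent or intermediate fraction in range is farther away.
Largest k: floor((53 - q_2)/q_3) = floor((53 - 2)/19) = 2.
That gives (2*67 + 7)/(2*19 + 2) = 141/40.
Compare the errors: |x - 67/19| = |1308*19 - 67*371|/(371*19) = 5/7049, and |x - 141/40| = |1308*40 - 141*371|/(371*40) = 9/14840.
Cross-multiplying, 9*7049 = 63441 < 74200 = 5*14840, so 9/14840 is smaller: the intermediate fraction 141/40 is closer to x than 67/19.

141/40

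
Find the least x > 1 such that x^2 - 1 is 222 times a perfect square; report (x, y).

(x, y) = (149, 10)

First expand sqrt(222) as a continued fraction. With x_i = (sqrt(222) + m_i)/d_i and (m_0, d_0) = (0, 1): a_0 = floor(sqrt(222)) = 14, since 14^2 = 196 <= 222 < 225 = 15^2.
Iterate m_{i+1} = d_i*a_i - m_i, d_{i+1} = (222 - m_{i+1}^2)/d_i, a_{i+1} = floor((a_0 + m_{i+1})/d_{i+1}):
  m_1 = 1*14 - 0 = 14, d_1 = (222 - 14^2)/1 = 26/1 = 26, a_1 = floor((14 + 14)/26) = 1.
  m_2 = 26*1 - 14 = 12, d_2 = (222 - 12^2)/26 = 78/26 = 3, a_2 = floor((14 + 12)/3) = 8.
  m_3 = 3*8 - 12 = 12, d_3 = (222 - 12^2)/3 = 78/3 = 26, a_3 = floor((14 + 12)/26) = 1.
  m_4 = 26*1 - 12 = 14, d_4 = (222 - 14^2)/26 = 26/26 = 1, a_4 = floor((14 + 14)/1) = 28.
  m_5 = 1*28 - 14 = 14, d_5 = (222 - 14^2)/1 = 26/1 = 26: (m_5, d_5) = (m_1, d_1) = (14, 26), so from here the quotients repeat a_1, ..., a_4; the period length is 4.
So sqrt(222) = [14; (1, 8, 1, 28)] with period length k = 4.
k is even, so the fundamental solution of x^2 - 222y^2 = 1 is (p_{k-1}, q_{k-1}) = (p_3, q_3); compute convergents through index 3.
Convergents (p_i = a_i*p_{i-1} + p_{i-2}, q_i = a_i*q_{i-1} + q_{i-2} with p_{-2}=0, p_{-1}=1, q_{-2}=1, q_{-1}=0):
  i=0: a_0=14, p_0 = 14*1 + 0 = 14, q_0 = 14*0 + 1 = 1.
  i=1: a_1=1, p_1 = 1*14 + 1 = 15, q_1 = 1*1 + 0 = 1.
  i=2: a_2=8, p_2 = 8*15 + 14 = 134, q_2 = 8*1 + 1 = 9.
  i=3: a_3=1, p_3 = 1*134 + 15 = 149, q_3 = 1*9 + 1 = 10.
Check: 149^2 - 222*10^2 = 22201 - 22200 = 1, so (x, y) = (149, 10) solves the equation, and by the theorem it is the least positive solution.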